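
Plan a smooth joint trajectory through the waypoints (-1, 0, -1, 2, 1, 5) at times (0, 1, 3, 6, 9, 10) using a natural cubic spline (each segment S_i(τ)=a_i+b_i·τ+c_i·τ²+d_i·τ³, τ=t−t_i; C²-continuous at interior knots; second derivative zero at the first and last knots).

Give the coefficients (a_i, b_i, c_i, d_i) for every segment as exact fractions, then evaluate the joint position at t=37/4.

  seg 0: a=-1 b=151/111 c=0 d=-40/111
  seg 1: a=0 b=31/111 c=-40/37 d=307/888
  seg 2: a=-1 b=23/222 c=147/148 d=-25/108
  seg 3: a=2 b=-83/444 c=-121/111 d=1387/3996
  seg 4: a=1 b=587/222 c=301/148 d=-301/444
S(37/4) = 16837/9472

Δ: Δ0=1, Δ1=-1/2, Δ2=1, Δ3=-1/3, Δ4=4
row 1: diag=6, rhs=-9; c'=1/3, d'=-3/2
row 2: denom=10−2·1/3=28/3; d'=(9−2·-3/2)/(28/3)=9/7
row 3: denom=12−3·9/28=309/28; d'=(-8−3·9/7)/(309/28)=-332/309
row 4: denom=8−3·28/103=740/103; d'=(26−3·-332/309)/(740/103)=301/74
back: M4=301/74
back: M3=-332/309−28/103·301/74=-242/111
back: M2=9/7−9/28·-242/111=147/74
back: M1=-3/2−1/3·147/74=-80/37
M: M0=0, M1=-80/37, M2=147/74, M3=-242/111, M4=301/74, M5=0
seg 0: a=-1, c=M0/2=0, d=(M1−M0)/(6·1)=-40/111, b=Δ0−h0·(2M0+M1)/6=151/111
seg 1: a=0, c=M1/2=-40/37, d=(M2−M1)/(6·2)=307/888, b=Δ1−h1·(2M1+M2)/6=31/111
seg 2: a=-1, c=M2/2=147/148, d=(M3−M2)/(6·3)=-25/108, b=Δ2−h2·(2M2+M3)/6=23/222
seg 3: a=2, c=M3/2=-121/111, d=(M4−M3)/(6·3)=1387/3996, b=Δ3−h3·(2M3+M4)/6=-83/444
seg 4: a=1, c=M4/2=301/148, d=(M5−M4)/(6·1)=-301/444, b=Δ4−h4·(2M4+M5)/6=587/222
t_q=37/4 → seg 4, τ=1/4; S=1+587/222·τ+301/148·τ²+-301/444·τ³=16837/9472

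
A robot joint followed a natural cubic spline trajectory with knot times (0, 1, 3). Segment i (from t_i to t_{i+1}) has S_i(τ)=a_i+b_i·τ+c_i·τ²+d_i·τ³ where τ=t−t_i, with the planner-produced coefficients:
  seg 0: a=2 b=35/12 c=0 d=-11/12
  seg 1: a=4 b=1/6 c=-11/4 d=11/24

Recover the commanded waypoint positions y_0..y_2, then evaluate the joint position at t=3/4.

y_0=2 y_1=4 y_2=-3
S(3/4) = 973/256

y_0 = S_0(0) = a_0 = 2
y_1 = S_1(0) = a_1 = 4
y_2 = S_1(2) = -3
t_q=3/4 is in segment 0 (τ=3/4); S_0(τ)=973/256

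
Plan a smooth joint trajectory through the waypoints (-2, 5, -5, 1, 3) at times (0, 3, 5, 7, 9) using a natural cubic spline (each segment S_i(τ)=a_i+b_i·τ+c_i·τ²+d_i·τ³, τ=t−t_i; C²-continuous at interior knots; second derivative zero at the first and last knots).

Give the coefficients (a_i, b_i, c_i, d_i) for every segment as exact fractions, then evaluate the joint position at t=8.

Δ: Δ0=7/3, Δ1=-5, Δ2=3, Δ3=1
row 1: diag=10, rhs=-44; c'=1/5, d'=-22/5
row 2: denom=8−2·1/5=38/5; d'=(48−2·-22/5)/(38/5)=142/19
row 3: denom=8−2·5/19=142/19; d'=(-12−2·142/19)/(142/19)=-256/71
back: M3=-256/71
back: M2=142/19−5/19·-256/71=598/71
back: M1=-22/5−1/5·598/71=-432/71
M: M0=0, M1=-432/71, M2=598/71, M3=-256/71, M4=0
seg 0: a=-2, c=M0/2=0, d=(M1−M0)/(6·3)=-24/71, b=Δ0−h0·(2M0+M1)/6=1145/213
seg 1: a=5, c=M1/2=-216/71, d=(M2−M1)/(6·2)=515/426, b=Δ1−h1·(2M1+M2)/6=-799/213
seg 2: a=-5, c=M2/2=299/71, d=(M3−M2)/(6·2)=-427/426, b=Δ2−h2·(2M2+M3)/6=-301/213
seg 3: a=1, c=M3/2=-128/71, d=(M4−M3)/(6·2)=64/213, b=Δ3−h3·(2M3+M4)/6=725/213
t_q=8 → seg 3, τ=1; S=1+725/213·τ+-128/71·τ²+64/213·τ³=206/71

  seg 0: a=-2 b=1145/213 c=0 d=-24/71
  seg 1: a=5 b=-799/213 c=-216/71 d=515/426
  seg 2: a=-5 b=-301/213 c=299/71 d=-427/426
  seg 3: a=1 b=725/213 c=-128/71 d=64/213
S(8) = 206/71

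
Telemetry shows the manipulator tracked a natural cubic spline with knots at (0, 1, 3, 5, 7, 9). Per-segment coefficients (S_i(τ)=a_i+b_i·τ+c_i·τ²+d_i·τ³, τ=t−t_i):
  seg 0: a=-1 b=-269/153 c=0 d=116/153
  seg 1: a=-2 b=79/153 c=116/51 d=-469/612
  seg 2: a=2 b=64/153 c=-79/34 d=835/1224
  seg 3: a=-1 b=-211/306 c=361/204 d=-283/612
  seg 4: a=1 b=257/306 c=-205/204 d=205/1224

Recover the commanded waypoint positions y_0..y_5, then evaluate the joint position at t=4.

y_0=-1 y_1=-2 y_2=2 y_3=-1 y_4=1 y_5=0
S(4) = 317/408

y_0 = S_0(0) = a_0 = -1
y_1 = S_1(0) = a_1 = -2
y_2 = S_2(0) = a_2 = 2
y_3 = S_3(0) = a_3 = -1
y_4 = S_4(0) = a_4 = 1
y_5 = S_4(2) = 0
t_q=4 is in segment 2 (τ=1); S_2(τ)=317/408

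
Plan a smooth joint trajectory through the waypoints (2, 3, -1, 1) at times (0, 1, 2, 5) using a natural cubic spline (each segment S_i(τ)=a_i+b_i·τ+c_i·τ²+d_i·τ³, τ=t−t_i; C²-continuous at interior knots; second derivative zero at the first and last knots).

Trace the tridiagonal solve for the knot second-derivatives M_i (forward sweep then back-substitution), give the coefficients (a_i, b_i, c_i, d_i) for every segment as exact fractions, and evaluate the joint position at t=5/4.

Δ: Δ0=1, Δ1=-4, Δ2=2/3
row 1: diag=4, rhs=-30; c'=1/4, d'=-15/2
row 2: denom=8−1·1/4=31/4; d'=(28−1·-15/2)/(31/4)=142/31
back: M2=142/31
back: M1=-15/2−1/4·142/31=-268/31
M: M0=0, M1=-268/31, M2=142/31, M3=0
seg 0: a=2, c=M0/2=0, d=(M1−M0)/(6·1)=-134/93, b=Δ0−h0·(2M0+M1)/6=227/93
seg 1: a=3, c=M1/2=-134/31, d=(M2−M1)/(6·1)=205/93, b=Δ1−h1·(2M1+M2)/6=-175/93
seg 2: a=-1, c=M2/2=71/31, d=(M3−M2)/(6·3)=-71/279, b=Δ2−h2·(2M2+M3)/6=-364/93
t_q=5/4 → seg 1, τ=1/4; S=3+-175/93·τ+-134/31·τ²+205/93·τ³=4551/1984

  seg 0: a=2 b=227/93 c=0 d=-134/93
  seg 1: a=3 b=-175/93 c=-134/31 d=205/93
  seg 2: a=-1 b=-364/93 c=71/31 d=-71/279
S(5/4) = 4551/1984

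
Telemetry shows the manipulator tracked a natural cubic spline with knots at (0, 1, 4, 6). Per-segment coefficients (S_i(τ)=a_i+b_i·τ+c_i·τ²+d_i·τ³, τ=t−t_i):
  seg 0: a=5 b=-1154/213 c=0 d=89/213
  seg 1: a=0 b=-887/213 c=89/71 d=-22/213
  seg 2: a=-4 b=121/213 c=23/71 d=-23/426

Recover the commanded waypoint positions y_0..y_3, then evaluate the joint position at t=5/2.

y_0 = S_0(0) = a_0 = 5
y_1 = S_1(0) = a_1 = 0
y_2 = S_2(0) = a_2 = -4
y_3 = S_2(2) = -2
t_q=5/2 is in segment 1 (τ=3/2); S_1(τ)=-268/71

y_0=5 y_1=0 y_2=-4 y_3=-2
S(5/2) = -268/71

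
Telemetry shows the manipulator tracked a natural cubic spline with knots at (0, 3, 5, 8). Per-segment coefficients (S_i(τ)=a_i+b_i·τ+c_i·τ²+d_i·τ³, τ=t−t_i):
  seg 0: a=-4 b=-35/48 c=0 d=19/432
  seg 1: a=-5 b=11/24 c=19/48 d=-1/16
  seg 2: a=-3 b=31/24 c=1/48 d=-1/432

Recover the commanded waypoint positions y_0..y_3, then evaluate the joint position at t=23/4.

y_0 = S_0(0) = a_0 = -4
y_1 = S_1(0) = a_1 = -5
y_2 = S_2(0) = a_2 = -3
y_3 = S_2(3) = 1
t_q=23/4 is in segment 2 (τ=3/4); S_2(τ)=-2069/1024

y_0=-4 y_1=-5 y_2=-3 y_3=1
S(23/4) = -2069/1024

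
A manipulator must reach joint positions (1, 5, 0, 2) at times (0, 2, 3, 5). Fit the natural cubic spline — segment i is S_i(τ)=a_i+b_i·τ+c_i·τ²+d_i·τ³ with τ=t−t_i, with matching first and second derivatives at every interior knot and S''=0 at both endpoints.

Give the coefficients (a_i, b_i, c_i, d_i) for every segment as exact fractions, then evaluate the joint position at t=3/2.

  seg 0: a=1 b=166/35 c=0 d=-24/35
  seg 1: a=5 b=-122/35 c=-144/35 d=13/5
  seg 2: a=0 b=-137/35 c=129/35 d=-43/70
S(3/2) = 29/5

Δ: Δ0=2, Δ1=-5, Δ2=1
row 1: diag=6, rhs=-42; c'=1/6, d'=-7
row 2: denom=6−1·1/6=35/6; d'=(36−1·-7)/(35/6)=258/35
back: M2=258/35
back: M1=-7−1/6·258/35=-288/35
M: M0=0, M1=-288/35, M2=258/35, M3=0
seg 0: a=1, c=M0/2=0, d=(M1−M0)/(6·2)=-24/35, b=Δ0−h0·(2M0+M1)/6=166/35
seg 1: a=5, c=M1/2=-144/35, d=(M2−M1)/(6·1)=13/5, b=Δ1−h1·(2M1+M2)/6=-122/35
seg 2: a=0, c=M2/2=129/35, d=(M3−M2)/(6·2)=-43/70, b=Δ2−h2·(2M2+M3)/6=-137/35
t_q=3/2 → seg 0, τ=3/2; S=1+166/35·τ+0·τ²+-24/35·τ³=29/5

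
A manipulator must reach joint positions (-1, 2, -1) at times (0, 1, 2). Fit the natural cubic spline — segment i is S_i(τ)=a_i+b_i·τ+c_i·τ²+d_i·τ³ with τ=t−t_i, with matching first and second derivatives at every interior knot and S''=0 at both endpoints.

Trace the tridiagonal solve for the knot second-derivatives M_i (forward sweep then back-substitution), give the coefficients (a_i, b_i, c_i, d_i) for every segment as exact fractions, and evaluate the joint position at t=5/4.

  seg 0: a=-1 b=9/2 c=0 d=-3/2
  seg 1: a=2 b=0 c=-9/2 d=3/2
S(5/4) = 223/128

Δ: Δ0=3, Δ1=-3
row 1: diag=4, rhs=-36; c'=1/4, d'=-9
back: M1=-9
M: M0=0, M1=-9, M2=0
seg 0: a=-1, c=M0/2=0, d=(M1−M0)/(6·1)=-3/2, b=Δ0−h0·(2M0+M1)/6=9/2
seg 1: a=2, c=M1/2=-9/2, d=(M2−M1)/(6·1)=3/2, b=Δ1−h1·(2M1+M2)/6=0
t_q=5/4 → seg 1, τ=1/4; S=2+0·τ+-9/2·τ²+3/2·τ³=223/128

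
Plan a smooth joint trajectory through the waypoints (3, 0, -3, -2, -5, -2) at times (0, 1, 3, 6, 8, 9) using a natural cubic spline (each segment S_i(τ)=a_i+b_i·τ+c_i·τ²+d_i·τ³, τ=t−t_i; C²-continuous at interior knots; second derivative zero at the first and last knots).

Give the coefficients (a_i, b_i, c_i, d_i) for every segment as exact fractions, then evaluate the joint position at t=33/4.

  seg 0: a=3 b=-26609/8436 c=0 d=1301/8436
  seg 1: a=0 b=-11353/4218 c=1301/2812 d=1123/16872
  seg 2: a=-3 b=-89/2109 c=606/703 d=-14/57
  seg 3: a=-2 b=-3167/2109 c=-948/703 d=11383/16872
  seg 4: a=-5 b=5063/4218 c=7591/2812 d=-7591/8436
S(33/4) = -818001/179968

Δ: Δ0=-3, Δ1=-3/2, Δ2=1/3, Δ3=-3/2, Δ4=3
row 1: diag=6, rhs=9; c'=1/3, d'=3/2
row 2: denom=10−2·1/3=28/3; d'=(11−2·3/2)/(28/3)=6/7
row 3: denom=10−3·9/28=253/28; d'=(-11−3·6/7)/(253/28)=-380/253
row 4: denom=6−2·56/253=1406/253; d'=(27−2·-380/253)/(1406/253)=7591/1406
back: M4=7591/1406
back: M3=-380/253−56/253·7591/1406=-1896/703
back: M2=6/7−9/28·-1896/703=1212/703
back: M1=3/2−1/3·1212/703=1301/1406
M: M0=0, M1=1301/1406, M2=1212/703, M3=-1896/703, M4=7591/1406, M5=0
seg 0: a=3, c=M0/2=0, d=(M1−M0)/(6·1)=1301/8436, b=Δ0−h0·(2M0+M1)/6=-26609/8436
seg 1: a=0, c=M1/2=1301/2812, d=(M2−M1)/(6·2)=1123/16872, b=Δ1−h1·(2M1+M2)/6=-11353/4218
seg 2: a=-3, c=M2/2=606/703, d=(M3−M2)/(6·3)=-14/57, b=Δ2−h2·(2M2+M3)/6=-89/2109
seg 3: a=-2, c=M3/2=-948/703, d=(M4−M3)/(6·2)=11383/16872, b=Δ3−h3·(2M3+M4)/6=-3167/2109
seg 4: a=-5, c=M4/2=7591/2812, d=(M5−M4)/(6·1)=-7591/8436, b=Δ4−h4·(2M4+M5)/6=5063/4218
t_q=33/4 → seg 4, τ=1/4; S=-5+5063/4218·τ+7591/2812·τ²+-7591/8436·τ³=-818001/179968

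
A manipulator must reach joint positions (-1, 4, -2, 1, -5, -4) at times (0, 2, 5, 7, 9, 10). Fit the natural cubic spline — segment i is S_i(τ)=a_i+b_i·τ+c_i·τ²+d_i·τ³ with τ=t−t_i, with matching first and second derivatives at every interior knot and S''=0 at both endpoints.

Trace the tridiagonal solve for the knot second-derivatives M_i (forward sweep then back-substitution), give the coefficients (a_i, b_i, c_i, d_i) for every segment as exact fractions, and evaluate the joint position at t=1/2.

Δ: Δ0=5/2, Δ1=-2, Δ2=3/2, Δ3=-3, Δ4=1
row 1: diag=10, rhs=-27; c'=3/10, d'=-27/10
row 2: denom=10−3·3/10=91/10; d'=(21−3·-27/10)/(91/10)=291/91
row 3: denom=8−2·20/91=688/91; d'=(-27−2·291/91)/(688/91)=-3039/688
row 4: denom=6−2·91/344=941/172; d'=(24−2·-3039/688)/(941/172)=11295/1882
back: M4=11295/1882
back: M3=-3039/688−91/344·11295/1882=-11301/1882
back: M2=291/91−20/91·-11301/1882=4251/941
back: M1=-27/10−3/10·4251/941=-3816/941
M: M0=0, M1=-3816/941, M2=4251/941, M3=-11301/1882, M4=11295/1882, M5=0
seg 0: a=-1, c=M0/2=0, d=(M1−M0)/(6·2)=-318/941, b=Δ0−h0·(2M0+M1)/6=7249/1882
seg 1: a=4, c=M1/2=-1908/941, d=(M2−M1)/(6·3)=2689/5646, b=Δ1−h1·(2M1+M2)/6=-383/1882
seg 2: a=-2, c=M2/2=4251/1882, d=(M3−M2)/(6·2)=-6601/7528, b=Δ2−h2·(2M2+M3)/6=461/941
seg 3: a=1, c=M3/2=-11301/3764, d=(M4−M3)/(6·2)=1883/1882, b=Δ3−h3·(2M3+M4)/6=-1877/1882
seg 4: a=-5, c=M4/2=11295/3764, d=(M5−M4)/(6·1)=-3765/3764, b=Δ4−h4·(2M4+M5)/6=-1883/1882
t_q=1/2 → seg 0, τ=1/2; S=-1+7249/1882·τ+0·τ²+-318/941·τ³=1663/1882

  seg 0: a=-1 b=7249/1882 c=0 d=-318/941
  seg 1: a=4 b=-383/1882 c=-1908/941 d=2689/5646
  seg 2: a=-2 b=461/941 c=4251/1882 d=-6601/7528
  seg 3: a=1 b=-1877/1882 c=-11301/3764 d=1883/1882
  seg 4: a=-5 b=-1883/1882 c=11295/3764 d=-3765/3764
S(1/2) = 1663/1882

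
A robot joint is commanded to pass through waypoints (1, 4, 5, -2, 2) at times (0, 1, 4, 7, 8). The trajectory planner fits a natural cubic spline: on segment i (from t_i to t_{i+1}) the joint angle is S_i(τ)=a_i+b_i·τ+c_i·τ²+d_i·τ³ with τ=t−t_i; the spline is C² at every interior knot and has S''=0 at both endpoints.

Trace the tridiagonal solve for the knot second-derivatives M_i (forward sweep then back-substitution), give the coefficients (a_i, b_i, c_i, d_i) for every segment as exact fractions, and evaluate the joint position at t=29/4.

  seg 0: a=1 b=661/208 c=0 d=-37/208
  seg 1: a=4 b=275/104 c=-111/208 d=-443/5616
  seg 2: a=5 b=-43/16 c=-97/78 d=2549/5616
  seg 3: a=-2 b=219/104 c=591/208 d=-197/208
S(29/4) = -17449/13312

Δ: Δ0=3, Δ1=1/3, Δ2=-7/3, Δ3=4
row 1: diag=8, rhs=-16; c'=3/8, d'=-2
row 2: denom=12−3·3/8=87/8; d'=(-16−3·-2)/(87/8)=-80/87
row 3: denom=8−3·8/29=208/29; d'=(38−3·-80/87)/(208/29)=591/104
back: M3=591/104
back: M2=-80/87−8/29·591/104=-97/39
back: M1=-2−3/8·-97/39=-111/104
M: M0=0, M1=-111/104, M2=-97/39, M3=591/104, M4=0
seg 0: a=1, c=M0/2=0, d=(M1−M0)/(6·1)=-37/208, b=Δ0−h0·(2M0+M1)/6=661/208
seg 1: a=4, c=M1/2=-111/208, d=(M2−M1)/(6·3)=-443/5616, b=Δ1−h1·(2M1+M2)/6=275/104
seg 2: a=5, c=M2/2=-97/78, d=(M3−M2)/(6·3)=2549/5616, b=Δ2−h2·(2M2+M3)/6=-43/16
seg 3: a=-2, c=M3/2=591/208, d=(M4−M3)/(6·1)=-197/208, b=Δ3−h3·(2M3+M4)/6=219/104
t_q=29/4 → seg 3, τ=1/4; S=-2+219/104·τ+591/208·τ²+-197/208·τ³=-17449/13312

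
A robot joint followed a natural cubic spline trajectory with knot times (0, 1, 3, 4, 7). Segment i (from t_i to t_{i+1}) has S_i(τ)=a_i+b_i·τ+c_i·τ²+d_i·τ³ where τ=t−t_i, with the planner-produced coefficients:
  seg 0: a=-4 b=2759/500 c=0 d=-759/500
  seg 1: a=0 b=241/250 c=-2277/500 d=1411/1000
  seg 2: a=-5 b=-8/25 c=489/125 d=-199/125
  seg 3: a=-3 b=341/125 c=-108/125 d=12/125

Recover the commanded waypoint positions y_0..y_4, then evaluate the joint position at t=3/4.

y_0=-4 y_1=0 y_2=-5 y_3=-3 y_4=0
S(3/4) = -16061/32000

y_0 = S_0(0) = a_0 = -4
y_1 = S_1(0) = a_1 = 0
y_2 = S_2(0) = a_2 = -5
y_3 = S_3(0) = a_3 = -3
y_4 = S_3(3) = 0
t_q=3/4 is in segment 0 (τ=3/4); S_0(τ)=-16061/32000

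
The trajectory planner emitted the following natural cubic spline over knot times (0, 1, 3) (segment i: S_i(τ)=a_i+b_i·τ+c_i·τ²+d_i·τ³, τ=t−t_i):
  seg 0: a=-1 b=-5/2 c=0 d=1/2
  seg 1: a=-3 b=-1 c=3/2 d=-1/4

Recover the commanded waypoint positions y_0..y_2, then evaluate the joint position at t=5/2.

y_0 = S_0(0) = a_0 = -1
y_1 = S_1(0) = a_1 = -3
y_2 = S_1(2) = -1
t_q=5/2 is in segment 1 (τ=3/2); S_1(τ)=-63/32

y_0=-1 y_1=-3 y_2=-1
S(5/2) = -63/32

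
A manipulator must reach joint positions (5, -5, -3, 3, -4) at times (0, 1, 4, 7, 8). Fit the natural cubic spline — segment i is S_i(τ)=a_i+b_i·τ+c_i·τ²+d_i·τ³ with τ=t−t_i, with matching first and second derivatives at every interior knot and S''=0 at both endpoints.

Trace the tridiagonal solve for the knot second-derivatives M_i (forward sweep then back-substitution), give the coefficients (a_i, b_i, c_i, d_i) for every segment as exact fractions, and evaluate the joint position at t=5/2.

Δ: Δ0=-10, Δ1=2/3, Δ2=2, Δ3=-7
row 1: diag=8, rhs=64; c'=3/8, d'=8
row 2: denom=12−3·3/8=87/8; d'=(8−3·8)/(87/8)=-128/87
row 3: denom=8−3·8/29=208/29; d'=(-54−3·-128/87)/(208/29)=-719/104
back: M3=-719/104
back: M2=-128/87−8/29·-719/104=17/39
back: M1=8−3/8·17/39=815/104
M: M0=0, M1=815/104, M2=17/39, M3=-719/104, M4=0
seg 0: a=5, c=M0/2=0, d=(M1−M0)/(6·1)=815/624, b=Δ0−h0·(2M0+M1)/6=-7055/624
seg 1: a=-5, c=M1/2=815/208, d=(M2−M1)/(6·3)=-2309/5616, b=Δ1−h1·(2M1+M2)/6=-2305/312
seg 2: a=-3, c=M2/2=17/78, d=(M3−M2)/(6·3)=-2293/5616, b=Δ2−h2·(2M2+M3)/6=241/48
seg 3: a=3, c=M3/2=-719/208, d=(M4−M3)/(6·1)=719/624, b=Δ3−h3·(2M3+M4)/6=-1465/312
t_q=5/2 → seg 1, τ=3/2; S=-5+-2305/312·τ+815/208·τ²+-2309/5616·τ³=-14399/1664

  seg 0: a=5 b=-7055/624 c=0 d=815/624
  seg 1: a=-5 b=-2305/312 c=815/208 d=-2309/5616
  seg 2: a=-3 b=241/48 c=17/78 d=-2293/5616
  seg 3: a=3 b=-1465/312 c=-719/208 d=719/624
S(5/2) = -14399/1664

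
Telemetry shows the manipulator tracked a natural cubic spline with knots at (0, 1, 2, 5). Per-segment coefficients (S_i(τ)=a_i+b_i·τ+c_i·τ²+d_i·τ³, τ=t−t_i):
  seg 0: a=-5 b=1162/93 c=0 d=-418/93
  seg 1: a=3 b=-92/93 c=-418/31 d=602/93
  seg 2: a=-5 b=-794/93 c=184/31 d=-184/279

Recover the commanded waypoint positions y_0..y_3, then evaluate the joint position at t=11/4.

y_0=-5 y_1=3 y_2=-5 y_3=5
S(11/4) = -2069/248

y_0 = S_0(0) = a_0 = -5
y_1 = S_1(0) = a_1 = 3
y_2 = S_2(0) = a_2 = -5
y_3 = S_2(3) = 5
t_q=11/4 is in segment 2 (τ=3/4); S_2(τ)=-2069/248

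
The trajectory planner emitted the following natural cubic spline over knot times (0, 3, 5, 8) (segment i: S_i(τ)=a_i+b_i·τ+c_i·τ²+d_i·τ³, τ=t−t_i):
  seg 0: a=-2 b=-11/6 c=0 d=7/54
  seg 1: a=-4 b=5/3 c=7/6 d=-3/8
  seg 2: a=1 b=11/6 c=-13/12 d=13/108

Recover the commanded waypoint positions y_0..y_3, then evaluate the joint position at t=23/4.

y_0=-2 y_1=-4 y_2=1 y_3=0
S(23/4) = 465/256

y_0 = S_0(0) = a_0 = -2
y_1 = S_1(0) = a_1 = -4
y_2 = S_2(0) = a_2 = 1
y_3 = S_2(3) = 0
t_q=23/4 is in segment 2 (τ=3/4); S_2(τ)=465/256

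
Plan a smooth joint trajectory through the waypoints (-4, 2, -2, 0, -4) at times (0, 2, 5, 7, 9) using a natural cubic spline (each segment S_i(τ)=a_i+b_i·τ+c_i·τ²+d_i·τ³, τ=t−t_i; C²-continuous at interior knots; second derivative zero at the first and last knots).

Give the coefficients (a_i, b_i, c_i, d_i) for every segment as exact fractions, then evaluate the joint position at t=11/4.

Δ: Δ0=3, Δ1=-4/3, Δ2=1, Δ3=-2
row 1: diag=10, rhs=-26; c'=3/10, d'=-13/5
row 2: denom=10−3·3/10=91/10; d'=(14−3·-13/5)/(91/10)=218/91
row 3: denom=8−2·20/91=688/91; d'=(-18−2·218/91)/(688/91)=-1037/344
back: M3=-1037/344
back: M2=218/91−20/91·-1037/344=263/86
back: M1=-13/5−3/10·263/86=-605/172
M: M0=0, M1=-605/172, M2=263/86, M3=-1037/344, M4=0
seg 0: a=-4, c=M0/2=0, d=(M1−M0)/(6·2)=-605/2064, b=Δ0−h0·(2M0+M1)/6=2153/516
seg 1: a=2, c=M1/2=-605/344, d=(M2−M1)/(6·3)=377/1032, b=Δ1−h1·(2M1+M2)/6=169/258
seg 2: a=-2, c=M2/2=263/172, d=(M3−M2)/(6·2)=-2089/4128, b=Δ2−h2·(2M2+M3)/6=-35/1032
seg 3: a=0, c=M3/2=-1037/688, d=(M4−M3)/(6·2)=1037/4128, b=Δ3−h3·(2M3+M4)/6=5/516
t_q=11/4 → seg 1, τ=3/4; S=2+169/258·τ+-605/344·τ²+377/1032·τ³=36461/22016

  seg 0: a=-4 b=2153/516 c=0 d=-605/2064
  seg 1: a=2 b=169/258 c=-605/344 d=377/1032
  seg 2: a=-2 b=-35/1032 c=263/172 d=-2089/4128
  seg 3: a=0 b=5/516 c=-1037/688 d=1037/4128
S(11/4) = 36461/22016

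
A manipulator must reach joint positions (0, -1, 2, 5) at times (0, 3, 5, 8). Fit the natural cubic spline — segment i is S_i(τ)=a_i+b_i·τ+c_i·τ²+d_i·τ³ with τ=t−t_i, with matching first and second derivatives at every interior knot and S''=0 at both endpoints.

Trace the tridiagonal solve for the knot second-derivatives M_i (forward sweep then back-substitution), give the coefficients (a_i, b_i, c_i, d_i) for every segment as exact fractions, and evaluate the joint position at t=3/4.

Δ: Δ0=-1/3, Δ1=3/2, Δ2=1
row 1: diag=10, rhs=11; c'=1/5, d'=11/10
row 2: denom=10−2·1/5=48/5; d'=(-3−2·11/10)/(48/5)=-13/24
back: M2=-13/24
back: M1=11/10−1/5·-13/24=29/24
M: M0=0, M1=29/24, M2=-13/24, M3=0
seg 0: a=0, c=M0/2=0, d=(M1−M0)/(6·3)=29/432, b=Δ0−h0·(2M0+M1)/6=-15/16
seg 1: a=-1, c=M1/2=29/48, d=(M2−M1)/(6·2)=-7/48, b=Δ1−h1·(2M1+M2)/6=7/8
seg 2: a=2, c=M2/2=-13/48, d=(M3−M2)/(6·3)=13/432, b=Δ2−h2·(2M2+M3)/6=37/24
t_q=3/4 → seg 0, τ=3/4; S=0+-15/16·τ+0·τ²+29/432·τ³=-691/1024

  seg 0: a=0 b=-15/16 c=0 d=29/432
  seg 1: a=-1 b=7/8 c=29/48 d=-7/48
  seg 2: a=2 b=37/24 c=-13/48 d=13/432
S(3/4) = -691/1024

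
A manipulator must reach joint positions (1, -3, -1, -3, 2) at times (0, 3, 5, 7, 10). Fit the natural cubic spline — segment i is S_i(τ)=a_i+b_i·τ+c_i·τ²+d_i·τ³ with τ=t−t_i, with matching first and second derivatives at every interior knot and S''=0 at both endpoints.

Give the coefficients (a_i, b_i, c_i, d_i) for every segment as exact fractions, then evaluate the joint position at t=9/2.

Δ: Δ0=-4/3, Δ1=1, Δ2=-1, Δ3=5/3
row 1: diag=10, rhs=14; c'=1/5, d'=7/5
row 2: denom=8−2·1/5=38/5; d'=(-12−2·7/5)/(38/5)=-37/19
row 3: denom=10−2·5/19=180/19; d'=(16−2·-37/19)/(180/19)=21/10
back: M3=21/10
back: M2=-37/19−5/19·21/10=-5/2
back: M1=7/5−1/5·-5/2=19/10
M: M0=0, M1=19/10, M2=-5/2, M3=21/10, M4=0
seg 0: a=1, c=M0/2=0, d=(M1−M0)/(6·3)=19/180, b=Δ0−h0·(2M0+M1)/6=-137/60
seg 1: a=-3, c=M1/2=19/20, d=(M2−M1)/(6·2)=-11/30, b=Δ1−h1·(2M1+M2)/6=17/30
seg 2: a=-1, c=M2/2=-5/4, d=(M3−M2)/(6·2)=23/60, b=Δ2−h2·(2M2+M3)/6=-1/30
seg 3: a=-3, c=M3/2=21/20, d=(M4−M3)/(6·3)=-7/60, b=Δ3−h3·(2M3+M4)/6=-13/30
t_q=9/2 → seg 1, τ=3/2; S=-3+17/30·τ+19/20·τ²+-11/30·τ³=-5/4

  seg 0: a=1 b=-137/60 c=0 d=19/180
  seg 1: a=-3 b=17/30 c=19/20 d=-11/30
  seg 2: a=-1 b=-1/30 c=-5/4 d=23/60
  seg 3: a=-3 b=-13/30 c=21/20 d=-7/60
S(9/2) = -5/4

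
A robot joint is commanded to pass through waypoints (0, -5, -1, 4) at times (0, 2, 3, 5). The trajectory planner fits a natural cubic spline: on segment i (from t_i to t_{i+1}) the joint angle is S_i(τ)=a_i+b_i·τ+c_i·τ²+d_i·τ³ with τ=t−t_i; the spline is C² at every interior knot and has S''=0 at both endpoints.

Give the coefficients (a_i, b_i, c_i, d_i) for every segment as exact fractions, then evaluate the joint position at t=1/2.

Δ: Δ0=-5/2, Δ1=4, Δ2=5/2
row 1: diag=6, rhs=39; c'=1/6, d'=13/2
row 2: denom=6−1·1/6=35/6; d'=(-9−1·13/2)/(35/6)=-93/35
back: M2=-93/35
back: M1=13/2−1/6·-93/35=243/35
M: M0=0, M1=243/35, M2=-93/35, M3=0
seg 0: a=0, c=M0/2=0, d=(M1−M0)/(6·2)=81/140, b=Δ0−h0·(2M0+M1)/6=-337/70
seg 1: a=-5, c=M1/2=243/70, d=(M2−M1)/(6·1)=-8/5, b=Δ1−h1·(2M1+M2)/6=149/70
seg 2: a=-1, c=M2/2=-93/70, d=(M3−M2)/(6·2)=31/140, b=Δ2−h2·(2M2+M3)/6=299/70
t_q=1/2 → seg 0, τ=1/2; S=0+-337/70·τ+0·τ²+81/140·τ³=-523/224

  seg 0: a=0 b=-337/70 c=0 d=81/140
  seg 1: a=-5 b=149/70 c=243/70 d=-8/5
  seg 2: a=-1 b=299/70 c=-93/70 d=31/140
S(1/2) = -523/224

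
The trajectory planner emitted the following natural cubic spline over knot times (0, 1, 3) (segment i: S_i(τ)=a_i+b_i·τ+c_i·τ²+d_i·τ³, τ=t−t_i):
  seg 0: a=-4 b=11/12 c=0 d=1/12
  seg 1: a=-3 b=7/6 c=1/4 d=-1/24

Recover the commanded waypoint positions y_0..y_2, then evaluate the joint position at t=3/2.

y_0 = S_0(0) = a_0 = -4
y_1 = S_1(0) = a_1 = -3
y_2 = S_1(2) = 0
t_q=3/2 is in segment 1 (τ=1/2); S_1(τ)=-151/64

y_0=-4 y_1=-3 y_2=0
S(3/2) = -151/64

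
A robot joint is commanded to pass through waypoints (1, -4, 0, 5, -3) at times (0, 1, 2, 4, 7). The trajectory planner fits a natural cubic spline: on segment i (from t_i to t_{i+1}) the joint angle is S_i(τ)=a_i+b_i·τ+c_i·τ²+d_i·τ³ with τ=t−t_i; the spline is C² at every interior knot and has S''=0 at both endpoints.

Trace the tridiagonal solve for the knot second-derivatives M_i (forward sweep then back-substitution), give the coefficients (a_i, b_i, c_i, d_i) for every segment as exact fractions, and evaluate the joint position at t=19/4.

  seg 0: a=1 b=-2368/321 c=0 d=763/321
  seg 1: a=-4 b=-79/321 c=763/107 d=-926/321
  seg 2: a=0 b=1721/321 c=-163/107 d=119/2568
  seg 3: a=5 b=-113/642 c=-533/428 d=533/3852
S(19/4) = 115755/27392

Δ: Δ0=-5, Δ1=4, Δ2=5/2, Δ3=-8/3
row 1: diag=4, rhs=54; c'=1/4, d'=27/2
row 2: denom=6−1·1/4=23/4; d'=(-9−1·27/2)/(23/4)=-90/23
row 3: denom=10−2·8/23=214/23; d'=(-31−2·-90/23)/(214/23)=-533/214
back: M3=-533/214
back: M2=-90/23−8/23·-533/214=-326/107
back: M1=27/2−1/4·-326/107=1526/107
M: M0=0, M1=1526/107, M2=-326/107, M3=-533/214, M4=0
seg 0: a=1, c=M0/2=0, d=(M1−M0)/(6·1)=763/321, b=Δ0−h0·(2M0+M1)/6=-2368/321
seg 1: a=-4, c=M1/2=763/107, d=(M2−M1)/(6·1)=-926/321, b=Δ1−h1·(2M1+M2)/6=-79/321
seg 2: a=0, c=M2/2=-163/107, d=(M3−M2)/(6·2)=119/2568, b=Δ2−h2·(2M2+M3)/6=1721/321
seg 3: a=5, c=M3/2=-533/428, d=(M4−M3)/(6·3)=533/3852, b=Δ3−h3·(2M3+M4)/6=-113/642
t_q=19/4 → seg 3, τ=3/4; S=5+-113/642·τ+-533/428·τ²+533/3852·τ³=115755/27392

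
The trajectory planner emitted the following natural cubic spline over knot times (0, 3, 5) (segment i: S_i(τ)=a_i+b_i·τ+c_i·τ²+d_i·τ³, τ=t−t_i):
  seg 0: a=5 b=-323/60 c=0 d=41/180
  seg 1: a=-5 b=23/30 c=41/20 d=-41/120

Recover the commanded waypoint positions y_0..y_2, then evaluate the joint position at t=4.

y_0 = S_0(0) = a_0 = 5
y_1 = S_1(0) = a_1 = -5
y_2 = S_1(2) = 2
t_q=4 is in segment 1 (τ=1); S_1(τ)=-101/40

y_0=5 y_1=-5 y_2=2
S(4) = -101/40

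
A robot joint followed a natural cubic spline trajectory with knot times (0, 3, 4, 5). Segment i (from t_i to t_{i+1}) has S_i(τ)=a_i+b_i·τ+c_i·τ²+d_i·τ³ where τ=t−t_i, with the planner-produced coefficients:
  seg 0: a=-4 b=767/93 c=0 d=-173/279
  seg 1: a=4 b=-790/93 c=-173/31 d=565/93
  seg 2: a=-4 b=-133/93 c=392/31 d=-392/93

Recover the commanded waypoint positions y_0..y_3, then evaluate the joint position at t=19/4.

y_0=-4 y_1=4 y_2=-4 y_3=3
S(19/4) = 65/248

y_0 = S_0(0) = a_0 = -4
y_1 = S_1(0) = a_1 = 4
y_2 = S_2(0) = a_2 = -4
y_3 = S_2(1) = 3
t_q=19/4 is in segment 2 (τ=3/4); S_2(τ)=65/248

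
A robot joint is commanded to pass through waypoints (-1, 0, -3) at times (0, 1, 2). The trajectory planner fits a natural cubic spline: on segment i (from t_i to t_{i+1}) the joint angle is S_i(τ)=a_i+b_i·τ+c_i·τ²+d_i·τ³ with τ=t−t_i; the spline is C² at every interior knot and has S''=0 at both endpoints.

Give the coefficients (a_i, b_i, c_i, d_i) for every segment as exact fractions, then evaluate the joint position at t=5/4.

  seg 0: a=-1 b=2 c=0 d=-1
  seg 1: a=0 b=-1 c=-3 d=1
S(5/4) = -27/64

Δ: Δ0=1, Δ1=-3
row 1: diag=4, rhs=-24; c'=1/4, d'=-6
back: M1=-6
M: M0=0, M1=-6, M2=0
seg 0: a=-1, c=M0/2=0, d=(M1−M0)/(6·1)=-1, b=Δ0−h0·(2M0+M1)/6=2
seg 1: a=0, c=M1/2=-3, d=(M2−M1)/(6·1)=1, b=Δ1−h1·(2M1+M2)/6=-1
t_q=5/4 → seg 1, τ=1/4; S=0+-1·τ+-3·τ²+1·τ³=-27/64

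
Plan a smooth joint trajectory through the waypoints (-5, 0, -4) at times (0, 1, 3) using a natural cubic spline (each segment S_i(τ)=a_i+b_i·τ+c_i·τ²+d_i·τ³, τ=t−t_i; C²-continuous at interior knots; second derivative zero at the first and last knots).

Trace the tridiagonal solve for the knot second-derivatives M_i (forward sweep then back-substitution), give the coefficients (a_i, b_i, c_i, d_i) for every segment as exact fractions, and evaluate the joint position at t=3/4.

Δ: Δ0=5, Δ1=-2
row 1: diag=6, rhs=-42; c'=1/3, d'=-7
back: M1=-7
M: M0=0, M1=-7, M2=0
seg 0: a=-5, c=M0/2=0, d=(M1−M0)/(6·1)=-7/6, b=Δ0−h0·(2M0+M1)/6=37/6
seg 1: a=0, c=M1/2=-7/2, d=(M2−M1)/(6·2)=7/12, b=Δ1−h1·(2M1+M2)/6=8/3
t_q=3/4 → seg 0, τ=3/4; S=-5+37/6·τ+0·τ²+-7/6·τ³=-111/128

  seg 0: a=-5 b=37/6 c=0 d=-7/6
  seg 1: a=0 b=8/3 c=-7/2 d=7/12
S(3/4) = -111/128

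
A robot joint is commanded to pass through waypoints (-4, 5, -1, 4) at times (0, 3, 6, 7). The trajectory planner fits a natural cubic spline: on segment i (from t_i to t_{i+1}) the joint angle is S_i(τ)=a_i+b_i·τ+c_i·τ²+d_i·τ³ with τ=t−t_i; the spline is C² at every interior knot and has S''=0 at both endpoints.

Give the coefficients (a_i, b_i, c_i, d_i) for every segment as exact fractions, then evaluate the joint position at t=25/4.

  seg 0: a=-4 b=148/29 c=0 d=-61/261
  seg 1: a=5 b=-35/29 c=-61/29 d=160/261
  seg 2: a=-1 b=79/29 c=99/29 d=-33/29
S(25/4) = -229/1856

Δ: Δ0=3, Δ1=-2, Δ2=5
row 1: diag=12, rhs=-30; c'=1/4, d'=-5/2
row 2: denom=8−3·1/4=29/4; d'=(42−3·-5/2)/(29/4)=198/29
back: M2=198/29
back: M1=-5/2−1/4·198/29=-122/29
M: M0=0, M1=-122/29, M2=198/29, M3=0
seg 0: a=-4, c=M0/2=0, d=(M1−M0)/(6·3)=-61/261, b=Δ0−h0·(2M0+M1)/6=148/29
seg 1: a=5, c=M1/2=-61/29, d=(M2−M1)/(6·3)=160/261, b=Δ1−h1·(2M1+M2)/6=-35/29
seg 2: a=-1, c=M2/2=99/29, d=(M3−M2)/(6·1)=-33/29, b=Δ2−h2·(2M2+M3)/6=79/29
t_q=25/4 → seg 2, τ=1/4; S=-1+79/29·τ+99/29·τ²+-33/29·τ³=-229/1856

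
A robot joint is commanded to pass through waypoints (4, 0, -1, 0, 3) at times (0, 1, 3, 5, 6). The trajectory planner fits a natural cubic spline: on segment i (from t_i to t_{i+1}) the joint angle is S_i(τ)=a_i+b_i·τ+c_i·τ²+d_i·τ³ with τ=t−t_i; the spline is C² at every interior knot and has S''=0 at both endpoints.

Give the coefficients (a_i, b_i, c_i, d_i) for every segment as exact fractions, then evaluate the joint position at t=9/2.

Δ: Δ0=-4, Δ1=-1/2, Δ2=1/2, Δ3=3
row 1: diag=6, rhs=21; c'=1/3, d'=7/2
row 2: denom=8−2·1/3=22/3; d'=(6−2·7/2)/(22/3)=-3/22
row 3: denom=6−2·3/11=60/11; d'=(15−2·-3/22)/(60/11)=14/5
back: M3=14/5
back: M2=-3/22−3/11·14/5=-9/10
back: M1=7/2−1/3·-9/10=19/5
M: M0=0, M1=19/5, M2=-9/10, M3=14/5, M4=0
seg 0: a=4, c=M0/2=0, d=(M1−M0)/(6·1)=19/30, b=Δ0−h0·(2M0+M1)/6=-139/30
seg 1: a=0, c=M1/2=19/10, d=(M2−M1)/(6·2)=-47/120, b=Δ1−h1·(2M1+M2)/6=-41/15
seg 2: a=-1, c=M2/2=-9/20, d=(M3−M2)/(6·2)=37/120, b=Δ2−h2·(2M2+M3)/6=1/6
seg 3: a=0, c=M3/2=7/5, d=(M4−M3)/(6·1)=-7/15, b=Δ3−h3·(2M3+M4)/6=31/15
t_q=9/2 → seg 2, τ=3/2; S=-1+1/6·τ+-9/20·τ²+37/120·τ³=-231/320

  seg 0: a=4 b=-139/30 c=0 d=19/30
  seg 1: a=0 b=-41/15 c=19/10 d=-47/120
  seg 2: a=-1 b=1/6 c=-9/20 d=37/120
  seg 3: a=0 b=31/15 c=7/5 d=-7/15
S(9/2) = -231/320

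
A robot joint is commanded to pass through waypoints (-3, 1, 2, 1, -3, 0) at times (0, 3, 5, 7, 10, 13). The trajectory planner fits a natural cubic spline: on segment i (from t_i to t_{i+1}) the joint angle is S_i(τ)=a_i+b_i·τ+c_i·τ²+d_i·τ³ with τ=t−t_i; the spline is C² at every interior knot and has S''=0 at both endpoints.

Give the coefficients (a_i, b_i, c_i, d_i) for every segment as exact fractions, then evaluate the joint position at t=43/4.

Δ: Δ0=4/3, Δ1=1/2, Δ2=-1/2, Δ3=-4/3, Δ4=1
row 1: diag=10, rhs=-5; c'=1/5, d'=-1/2
row 2: denom=8−2·1/5=38/5; d'=(-6−2·-1/2)/(38/5)=-25/38
row 3: denom=10−2·5/19=180/19; d'=(-5−2·-25/38)/(180/19)=-7/18
row 4: denom=12−3·19/60=221/20; d'=(14−3·-7/18)/(221/20)=70/51
back: M4=70/51
back: M3=-7/18−19/60·70/51=-14/17
back: M2=-25/38−5/19·-14/17=-15/34
back: M1=-1/2−1/5·-15/34=-7/17
M: M0=0, M1=-7/17, M2=-15/34, M3=-14/17, M4=70/51, M5=0
seg 0: a=-3, c=M0/2=0, d=(M1−M0)/(6·3)=-7/306, b=Δ0−h0·(2M0+M1)/6=157/102
seg 1: a=1, c=M1/2=-7/34, d=(M2−M1)/(6·2)=-1/408, b=Δ1−h1·(2M1+M2)/6=47/51
seg 2: a=2, c=M2/2=-15/68, d=(M3−M2)/(6·2)=-13/408, b=Δ2−h2·(2M2+M3)/6=7/102
seg 3: a=1, c=M3/2=-7/17, d=(M4−M3)/(6·3)=56/459, b=Δ3−h3·(2M3+M4)/6=-61/51
seg 4: a=-3, c=M4/2=35/51, d=(M5−M4)/(6·3)=-35/459, b=Δ4−h4·(2M4+M5)/6=-19/51
t_q=43/4 → seg 4, τ=3/4; S=-3+-19/51·τ+35/51·τ²+-35/459·τ³=-3183/1088

  seg 0: a=-3 b=157/102 c=0 d=-7/306
  seg 1: a=1 b=47/51 c=-7/34 d=-1/408
  seg 2: a=2 b=7/102 c=-15/68 d=-13/408
  seg 3: a=1 b=-61/51 c=-7/17 d=56/459
  seg 4: a=-3 b=-19/51 c=35/51 d=-35/459
S(43/4) = -3183/1088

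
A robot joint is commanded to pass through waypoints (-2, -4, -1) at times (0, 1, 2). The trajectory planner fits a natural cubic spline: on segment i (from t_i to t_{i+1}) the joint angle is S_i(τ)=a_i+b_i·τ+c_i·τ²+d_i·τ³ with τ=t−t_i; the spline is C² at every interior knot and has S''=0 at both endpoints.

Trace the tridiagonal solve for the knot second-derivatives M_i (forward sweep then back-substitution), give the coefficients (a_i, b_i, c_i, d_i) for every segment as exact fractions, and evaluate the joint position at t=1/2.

  seg 0: a=-2 b=-13/4 c=0 d=5/4
  seg 1: a=-4 b=1/2 c=15/4 d=-5/4
S(1/2) = -111/32

Δ: Δ0=-2, Δ1=3
row 1: diag=4, rhs=30; c'=1/4, d'=15/2
back: M1=15/2
M: M0=0, M1=15/2, M2=0
seg 0: a=-2, c=M0/2=0, d=(M1−M0)/(6·1)=5/4, b=Δ0−h0·(2M0+M1)/6=-13/4
seg 1: a=-4, c=M1/2=15/4, d=(M2−M1)/(6·1)=-5/4, b=Δ1−h1·(2M1+M2)/6=1/2
t_q=1/2 → seg 0, τ=1/2; S=-2+-13/4·τ+0·τ²+5/4·τ³=-111/32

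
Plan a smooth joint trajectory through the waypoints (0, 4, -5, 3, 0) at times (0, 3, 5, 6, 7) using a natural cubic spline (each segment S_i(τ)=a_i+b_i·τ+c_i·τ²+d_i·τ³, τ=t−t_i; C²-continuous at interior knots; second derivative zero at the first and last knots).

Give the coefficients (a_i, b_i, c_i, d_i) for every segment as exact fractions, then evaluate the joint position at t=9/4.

Δ: Δ0=4/3, Δ1=-9/2, Δ2=8, Δ3=-3
row 1: diag=10, rhs=-35; c'=1/5, d'=-7/2
row 2: denom=6−2·1/5=28/5; d'=(75−2·-7/2)/(28/5)=205/14
row 3: denom=4−1·5/28=107/28; d'=(-66−1·205/14)/(107/28)=-2258/107
back: M3=-2258/107
back: M2=205/14−5/28·-2258/107=1970/107
back: M1=-7/2−1/5·1970/107=-1537/214
M: M0=0, M1=-1537/214, M2=1970/107, M3=-2258/107, M4=0
seg 0: a=0, c=M0/2=0, d=(M1−M0)/(6·3)=-1537/3852, b=Δ0−h0·(2M0+M1)/6=6323/1284
seg 1: a=4, c=M1/2=-1537/428, d=(M2−M1)/(6·2)=5477/2568, b=Δ1−h1·(2M1+M2)/6=-3755/642
seg 2: a=-5, c=M2/2=985/107, d=(M3−M2)/(6·1)=-2114/321, b=Δ2−h2·(2M2+M3)/6=1727/321
seg 3: a=3, c=M3/2=-1129/107, d=(M4−M3)/(6·1)=1129/321, b=Δ3−h3·(2M3+M4)/6=1295/321
t_q=9/4 → seg 0, τ=9/4; S=0+6323/1284·τ+0·τ²+-1537/3852·τ³=179007/27392

  seg 0: a=0 b=6323/1284 c=0 d=-1537/3852
  seg 1: a=4 b=-3755/642 c=-1537/428 d=5477/2568
  seg 2: a=-5 b=1727/321 c=985/107 d=-2114/321
  seg 3: a=3 b=1295/321 c=-1129/107 d=1129/321
S(9/4) = 179007/27392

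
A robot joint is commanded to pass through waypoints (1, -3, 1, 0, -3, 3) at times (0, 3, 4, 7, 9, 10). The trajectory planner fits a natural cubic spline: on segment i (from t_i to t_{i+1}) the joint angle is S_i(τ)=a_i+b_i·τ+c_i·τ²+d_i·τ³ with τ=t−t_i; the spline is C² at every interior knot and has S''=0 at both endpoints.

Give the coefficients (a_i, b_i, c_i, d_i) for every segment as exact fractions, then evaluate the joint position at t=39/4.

Δ: Δ0=-4/3, Δ1=4, Δ2=-1/3, Δ3=-3/2, Δ4=6
row 1: diag=8, rhs=32; c'=1/8, d'=4
row 2: denom=8−1·1/8=63/8; d'=(-26−1·4)/(63/8)=-80/21
row 3: denom=10−3·8/21=62/7; d'=(-7−3·-80/21)/(62/7)=1/2
row 4: denom=6−2·7/31=172/31; d'=(45−2·1/2)/(172/31)=341/43
back: M4=341/43
back: M3=1/2−7/31·341/43=-111/86
back: M2=-80/21−8/21·-111/86=-428/129
back: M1=4−1/8·-428/129=1139/258
M: M0=0, M1=1139/258, M2=-428/129, M3=-111/86, M4=341/43, M5=0
seg 0: a=1, c=M0/2=0, d=(M1−M0)/(6·3)=1139/4644, b=Δ0−h0·(2M0+M1)/6=-609/172
seg 1: a=-3, c=M1/2=1139/516, d=(M2−M1)/(6·1)=-665/516, b=Δ1−h1·(2M1+M2)/6=265/86
seg 2: a=1, c=M2/2=-214/129, d=(M3−M2)/(6·3)=523/4644, b=Δ2−h2·(2M2+M3)/6=1873/516
seg 3: a=0, c=M3/2=-111/172, d=(M4−M3)/(6·2)=793/1032, b=Δ3−h3·(2M3+M4)/6=-847/258
seg 4: a=-3, c=M4/2=341/86, d=(M5−M4)/(6·1)=-341/258, b=Δ4−h4·(2M4+M5)/6=433/129
t_q=39/4 → seg 4, τ=3/4; S=-3+433/129·τ+341/86·τ²+-341/258·τ³=6551/5504

  seg 0: a=1 b=-609/172 c=0 d=1139/4644
  seg 1: a=-3 b=265/86 c=1139/516 d=-665/516
  seg 2: a=1 b=1873/516 c=-214/129 d=523/4644
  seg 3: a=0 b=-847/258 c=-111/172 d=793/1032
  seg 4: a=-3 b=433/129 c=341/86 d=-341/258
S(39/4) = 6551/5504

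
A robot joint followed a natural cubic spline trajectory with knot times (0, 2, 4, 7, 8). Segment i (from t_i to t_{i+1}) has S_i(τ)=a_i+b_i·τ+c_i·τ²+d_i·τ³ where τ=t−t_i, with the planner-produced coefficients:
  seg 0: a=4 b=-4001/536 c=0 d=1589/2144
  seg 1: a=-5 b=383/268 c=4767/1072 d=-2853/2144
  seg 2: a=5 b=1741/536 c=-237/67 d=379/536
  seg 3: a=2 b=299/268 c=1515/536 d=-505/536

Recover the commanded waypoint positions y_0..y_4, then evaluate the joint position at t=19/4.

y_0 = S_0(0) = a_0 = 4
y_1 = S_1(0) = a_1 = -5
y_2 = S_2(0) = a_2 = 5
y_3 = S_3(0) = a_3 = 2
y_4 = S_3(1) = 5
t_q=19/4 is in segment 2 (τ=3/4); S_2(τ)=197065/34304

y_0=4 y_1=-5 y_2=5 y_3=2 y_4=5
S(19/4) = 197065/34304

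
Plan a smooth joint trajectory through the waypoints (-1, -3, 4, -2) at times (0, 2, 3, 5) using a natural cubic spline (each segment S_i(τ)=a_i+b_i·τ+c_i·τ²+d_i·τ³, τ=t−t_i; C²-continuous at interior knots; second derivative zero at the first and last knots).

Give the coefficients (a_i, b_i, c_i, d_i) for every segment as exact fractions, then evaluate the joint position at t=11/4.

  seg 0: a=-1 b=-151/35 c=0 d=29/35
  seg 1: a=-3 b=197/35 c=174/35 d=-18/5
  seg 2: a=4 b=167/35 c=-204/35 d=34/35
S(11/4) = 2799/1120

Δ: Δ0=-1, Δ1=7, Δ2=-3
row 1: diag=6, rhs=48; c'=1/6, d'=8
row 2: denom=6−1·1/6=35/6; d'=(-60−1·8)/(35/6)=-408/35
back: M2=-408/35
back: M1=8−1/6·-408/35=348/35
M: M0=0, M1=348/35, M2=-408/35, M3=0
seg 0: a=-1, c=M0/2=0, d=(M1−M0)/(6·2)=29/35, b=Δ0−h0·(2M0+M1)/6=-151/35
seg 1: a=-3, c=M1/2=174/35, d=(M2−M1)/(6·1)=-18/5, b=Δ1−h1·(2M1+M2)/6=197/35
seg 2: a=4, c=M2/2=-204/35, d=(M3−M2)/(6·2)=34/35, b=Δ2−h2·(2M2+M3)/6=167/35
t_q=11/4 → seg 1, τ=3/4; S=-3+197/35·τ+174/35·τ²+-18/5·τ³=2799/1120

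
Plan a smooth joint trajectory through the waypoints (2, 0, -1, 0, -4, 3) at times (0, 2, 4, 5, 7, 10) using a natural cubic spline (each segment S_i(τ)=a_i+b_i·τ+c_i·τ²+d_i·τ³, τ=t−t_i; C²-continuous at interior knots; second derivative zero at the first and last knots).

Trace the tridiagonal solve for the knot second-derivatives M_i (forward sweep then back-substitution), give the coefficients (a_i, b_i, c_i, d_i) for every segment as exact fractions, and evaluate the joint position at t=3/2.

  seg 0: a=2 b=-3329/3576 c=0 d=-247/14304
  seg 1: a=0 b=-2035/1788 c=-247/2384 d=3023/14304
  seg 2: a=-1 b=3517/3576 c=347/298 d=-4105/3576
  seg 3: a=0 b=-235/1788 c=-2717/1192 d=2405/3576
  seg 4: a=-4 b=-2107/1788 c=2093/1192 d=-2093/10728
S(3/2) = 20801/38144

Δ: Δ0=-1, Δ1=-1/2, Δ2=1, Δ3=-2, Δ4=7/3
row 1: diag=8, rhs=3; c'=1/4, d'=3/8
row 2: denom=6−2·1/4=11/2; d'=(9−2·3/8)/(11/2)=3/2
row 3: denom=6−1·2/11=64/11; d'=(-18−1·3/2)/(64/11)=-429/128
row 4: denom=10−2·11/32=149/16; d'=(26−2·-429/128)/(149/16)=2093/596
back: M4=2093/596
back: M3=-429/128−11/32·2093/596=-2717/596
back: M2=3/2−2/11·-2717/596=347/149
back: M1=3/8−1/4·347/149=-247/1192
M: M0=0, M1=-247/1192, M2=347/149, M3=-2717/596, M4=2093/596, M5=0
seg 0: a=2, c=M0/2=0, d=(M1−M0)/(6·2)=-247/14304, b=Δ0−h0·(2M0+M1)/6=-3329/3576
seg 1: a=0, c=M1/2=-247/2384, d=(M2−M1)/(6·2)=3023/14304, b=Δ1−h1·(2M1+M2)/6=-2035/1788
seg 2: a=-1, c=M2/2=347/298, d=(M3−M2)/(6·1)=-4105/3576, b=Δ2−h2·(2M2+M3)/6=3517/3576
seg 3: a=0, c=M3/2=-2717/1192, d=(M4−M3)/(6·2)=2405/3576, b=Δ3−h3·(2M3+M4)/6=-235/1788
seg 4: a=-4, c=M4/2=2093/1192, d=(M5−M4)/(6·3)=-2093/10728, b=Δ4−h4·(2M4+M5)/6=-2107/1788
t_q=3/2 → seg 0, τ=3/2; S=2+-3329/3576·τ+0·τ²+-247/14304·τ³=20801/38144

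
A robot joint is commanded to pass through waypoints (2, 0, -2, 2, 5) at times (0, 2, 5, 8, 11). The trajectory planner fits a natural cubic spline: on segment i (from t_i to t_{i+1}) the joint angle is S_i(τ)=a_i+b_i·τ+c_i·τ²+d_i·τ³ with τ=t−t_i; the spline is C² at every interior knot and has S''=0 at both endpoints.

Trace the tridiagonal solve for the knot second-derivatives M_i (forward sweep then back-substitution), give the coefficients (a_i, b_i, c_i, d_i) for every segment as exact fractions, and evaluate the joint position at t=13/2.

Δ: Δ0=-1, Δ1=-2/3, Δ2=4/3, Δ3=1
row 1: diag=10, rhs=2; c'=3/10, d'=1/5
row 2: denom=12−3·3/10=111/10; d'=(12−3·1/5)/(111/10)=38/37
row 3: denom=12−3·10/37=414/37; d'=(-2−3·38/37)/(414/37)=-94/207
back: M3=-94/207
back: M2=38/37−10/37·-94/207=238/207
back: M1=1/5−3/10·238/207=-10/69
M: M0=0, M1=-10/69, M2=238/207, M3=-94/207, M4=0
seg 0: a=2, c=M0/2=0, d=(M1−M0)/(6·2)=-5/414, b=Δ0−h0·(2M0+M1)/6=-197/207
seg 1: a=0, c=M1/2=-5/69, d=(M2−M1)/(6·3)=134/1863, b=Δ1−h1·(2M1+M2)/6=-227/207
seg 2: a=-2, c=M2/2=119/207, d=(M3−M2)/(6·3)=-166/1863, b=Δ2−h2·(2M2+M3)/6=85/207
seg 3: a=2, c=M3/2=-47/207, d=(M4−M3)/(6·3)=47/1863, b=Δ3−h3·(2M3+M4)/6=301/207
t_q=13/2 → seg 2, τ=3/2; S=-2+85/207·τ+119/207·τ²+-166/1863·τ³=-9/23

  seg 0: a=2 b=-197/207 c=0 d=-5/414
  seg 1: a=0 b=-227/207 c=-5/69 d=134/1863
  seg 2: a=-2 b=85/207 c=119/207 d=-166/1863
  seg 3: a=2 b=301/207 c=-47/207 d=47/1863
S(13/2) = -9/23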